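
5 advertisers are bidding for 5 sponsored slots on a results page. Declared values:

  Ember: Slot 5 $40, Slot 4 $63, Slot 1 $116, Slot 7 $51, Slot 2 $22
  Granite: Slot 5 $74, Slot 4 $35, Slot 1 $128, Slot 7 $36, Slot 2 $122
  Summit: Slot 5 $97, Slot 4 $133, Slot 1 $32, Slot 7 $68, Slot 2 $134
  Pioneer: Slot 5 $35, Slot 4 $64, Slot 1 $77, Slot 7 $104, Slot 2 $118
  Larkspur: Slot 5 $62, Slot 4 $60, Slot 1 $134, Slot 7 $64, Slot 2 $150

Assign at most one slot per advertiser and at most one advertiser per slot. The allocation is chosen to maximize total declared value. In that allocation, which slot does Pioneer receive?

Optimal: Ember→Slot 1 ($116), Granite→Slot 5 ($74), Summit→Slot 4 ($133), Pioneer→Slot 7 ($104), Larkspur→Slot 2 ($150) — total 116+74+133+104+150 = $577.
Column-greedy (each slot in turn goes to its best remaining advertiser) gives $468, worse by 109.
Checked against all permutations: $577 is optimal.
Pioneer's own top slot is Slot 2 ($118), but forcing Pioneer→Slot 2 and reassigning the rest optimally gives only $510 — worse by 67.

Pioneer receives Slot 7.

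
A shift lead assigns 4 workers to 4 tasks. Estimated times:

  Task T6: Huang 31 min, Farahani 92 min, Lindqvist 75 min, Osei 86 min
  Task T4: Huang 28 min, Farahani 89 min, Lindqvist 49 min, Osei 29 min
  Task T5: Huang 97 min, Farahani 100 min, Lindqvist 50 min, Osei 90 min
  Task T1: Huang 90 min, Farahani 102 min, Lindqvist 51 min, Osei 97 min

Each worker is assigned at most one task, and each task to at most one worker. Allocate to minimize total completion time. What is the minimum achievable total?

Min total: 211 min

Optimal: Huang→Task T6 (31 min), Farahani→Task T5 (100 min), Lindqvist→Task T1 (51 min), Osei→Task T4 (29 min) — total 31+100+51+29 = 211 min.
Row-greedy (each worker in turn takes its cheapest remaining task) gives 267 min, worse by 56.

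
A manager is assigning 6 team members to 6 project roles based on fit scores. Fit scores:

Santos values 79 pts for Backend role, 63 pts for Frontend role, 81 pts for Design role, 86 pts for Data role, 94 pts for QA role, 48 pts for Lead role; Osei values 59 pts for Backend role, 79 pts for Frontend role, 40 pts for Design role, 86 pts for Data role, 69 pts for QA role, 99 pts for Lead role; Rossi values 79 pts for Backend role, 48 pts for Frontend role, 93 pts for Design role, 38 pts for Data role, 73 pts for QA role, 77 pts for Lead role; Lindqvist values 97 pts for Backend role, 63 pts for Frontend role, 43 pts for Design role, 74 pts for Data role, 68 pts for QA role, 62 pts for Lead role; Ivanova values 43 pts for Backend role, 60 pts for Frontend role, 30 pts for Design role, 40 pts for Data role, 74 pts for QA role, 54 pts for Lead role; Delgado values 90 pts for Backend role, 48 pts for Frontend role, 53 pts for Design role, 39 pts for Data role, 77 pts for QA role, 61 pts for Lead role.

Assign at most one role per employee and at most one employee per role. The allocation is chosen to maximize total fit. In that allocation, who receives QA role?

Delgado receives QA role.

Optimal: Santos→Data role (86 pts), Osei→Lead role (99 pts), Rossi→Design role (93 pts), Lindqvist→Backend role (97 pts), Ivanova→Frontend role (60 pts), Delgado→QA role (77 pts) — total 86+99+93+97+60+77 = 512 pts.
Max-entry greedy (repeatedly take the single best remaining cell) gives 482 pts, worse by 30.
Every other assignment is strictly worse.
Delgado's own top role is Backend role (90 pts), but forcing Delgado→Backend role and reassigning the rest optimally gives only 510 pts — worse by 2.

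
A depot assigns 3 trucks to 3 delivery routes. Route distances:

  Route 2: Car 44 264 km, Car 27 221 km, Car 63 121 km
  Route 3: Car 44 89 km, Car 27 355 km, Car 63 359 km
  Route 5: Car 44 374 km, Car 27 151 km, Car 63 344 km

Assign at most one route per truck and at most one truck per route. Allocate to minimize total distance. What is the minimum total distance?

Optimal: Car 44→Route 3 (89 km), Car 27→Route 5 (151 km), Car 63→Route 2 (121 km) — total 89+151+121 = 361 km.
Swapping Car 44↔Car 63 (Car 44→Route 2 264 km, Car 63→Route 3 359 km) adds 413.

Min total: 361 km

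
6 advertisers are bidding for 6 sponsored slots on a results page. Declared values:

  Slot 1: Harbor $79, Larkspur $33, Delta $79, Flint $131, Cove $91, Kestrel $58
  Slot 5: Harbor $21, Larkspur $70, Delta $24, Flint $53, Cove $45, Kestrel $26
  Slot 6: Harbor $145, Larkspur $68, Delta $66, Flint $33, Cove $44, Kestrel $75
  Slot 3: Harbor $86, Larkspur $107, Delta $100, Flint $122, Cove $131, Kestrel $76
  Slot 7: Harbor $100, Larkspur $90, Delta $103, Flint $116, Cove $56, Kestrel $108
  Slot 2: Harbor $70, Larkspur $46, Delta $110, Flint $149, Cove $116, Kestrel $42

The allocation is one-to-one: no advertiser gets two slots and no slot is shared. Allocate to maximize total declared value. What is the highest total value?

Optimal: Harbor→Slot 6 ($145), Larkspur→Slot 5 ($70), Delta→Slot 2 ($110), Flint→Slot 1 ($131), Cove→Slot 3 ($131), Kestrel→Slot 7 ($108) — total 145+70+110+131+131+108 = $695.
Row-greedy (each advertiser in turn takes its best remaining slot) gives $575, worse by 120.
No other one-to-one assignment exceeds $695.

Max total: $695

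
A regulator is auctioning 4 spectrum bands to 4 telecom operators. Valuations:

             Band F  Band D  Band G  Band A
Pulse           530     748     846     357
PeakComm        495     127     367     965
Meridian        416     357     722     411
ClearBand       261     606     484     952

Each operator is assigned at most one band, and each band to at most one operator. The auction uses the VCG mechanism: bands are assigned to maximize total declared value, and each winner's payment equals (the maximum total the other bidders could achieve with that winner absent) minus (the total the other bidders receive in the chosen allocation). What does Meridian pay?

Efficient allocation: Pulse→Band D ($748M), PeakComm→Band F ($495M), Meridian→Band G ($722M), ClearBand→Band A ($952M); total welfare W = $2917M.
Meridian receives Band G at value $722M, so the others get W − 722 = $2195M.
Without Meridian: best allocation of the remaining 3 bidders over all 4 bands is Pulse→Band G ($846M), PeakComm→Band A ($965M), ClearBand→Band D ($606M), total $2417M.
VCG payment = (others' best without Meridian) − (others' welfare with Meridian) = 2417 − 2195 = $222M.

Meridian pays $222M.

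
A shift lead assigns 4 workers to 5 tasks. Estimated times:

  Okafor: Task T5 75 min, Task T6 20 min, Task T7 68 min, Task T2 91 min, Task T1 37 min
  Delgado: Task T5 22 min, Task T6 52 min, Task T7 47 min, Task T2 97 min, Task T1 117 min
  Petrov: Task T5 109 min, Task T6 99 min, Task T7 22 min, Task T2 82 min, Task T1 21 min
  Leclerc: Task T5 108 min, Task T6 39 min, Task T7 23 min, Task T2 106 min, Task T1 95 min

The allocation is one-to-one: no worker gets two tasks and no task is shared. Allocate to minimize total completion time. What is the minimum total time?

This is the linear assignment problem.
Optimal: Okafor→Task T6 (20 min), Delgado→Task T5 (22 min), Petrov→Task T1 (21 min), Leclerc→Task T7 (23 min) — total 20+22+21+23 = 86 min.
Column-greedy (each task in turn goes to its cheapest remaining worker) gives 170 min, worse by 84.
Swapping Leclerc↔Okafor (Leclerc→Task T6 39 min, Okafor→Task T7 68 min) adds 64.
No other one-to-one assignment undercuts 86 min.

Minimum total: 86 min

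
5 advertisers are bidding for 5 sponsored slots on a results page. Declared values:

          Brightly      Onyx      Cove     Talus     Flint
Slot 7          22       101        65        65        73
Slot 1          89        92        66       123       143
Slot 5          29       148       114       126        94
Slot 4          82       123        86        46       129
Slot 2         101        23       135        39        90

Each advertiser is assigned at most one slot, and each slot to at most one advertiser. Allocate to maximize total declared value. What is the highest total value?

Optimal: Brightly→Slot 4 ($82), Onyx→Slot 7 ($101), Cove→Slot 2 ($135), Talus→Slot 5 ($126), Flint→Slot 1 ($143) — total 82+101+135+126+143 = $587.
Column-greedy (each slot in turn goes to its best remaining advertiser) gives $557, worse by 30.
Next-best assignment: Brightly→Slot 1, Onyx→Slot 7, Cove→Slot 2, Talus→Slot 5, Flint→Slot 4 = $580.
Swapping Flint↔Brightly (Flint→Slot 4 $129, Brightly→Slot 1 $89) loses 7.

Max total: $587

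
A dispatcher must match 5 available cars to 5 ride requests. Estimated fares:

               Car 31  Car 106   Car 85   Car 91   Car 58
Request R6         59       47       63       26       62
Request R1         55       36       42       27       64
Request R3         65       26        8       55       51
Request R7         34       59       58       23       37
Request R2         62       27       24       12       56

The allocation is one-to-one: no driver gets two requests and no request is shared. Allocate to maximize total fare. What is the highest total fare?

This is a one-to-one assignment (maximum-weight bipartite matching).
Optimal: Car 31→Request R2 ($62), Car 106→Request R7 ($59), Car 85→Request R6 ($63), Car 91→Request R3 ($55), Car 58→Request R1 ($64) — total 62+59+63+55+64 = $303.
Max-entry greedy (repeatedly take the single best remaining cell) gives $263, worse by 40.
Next-best assignment: Car 31→Request R1, Car 106→Request R7, Car 85→Request R6, Car 91→Request R3, Car 58→Request R2 = $288.
No other one-to-one assignment exceeds $303.

Max total: $303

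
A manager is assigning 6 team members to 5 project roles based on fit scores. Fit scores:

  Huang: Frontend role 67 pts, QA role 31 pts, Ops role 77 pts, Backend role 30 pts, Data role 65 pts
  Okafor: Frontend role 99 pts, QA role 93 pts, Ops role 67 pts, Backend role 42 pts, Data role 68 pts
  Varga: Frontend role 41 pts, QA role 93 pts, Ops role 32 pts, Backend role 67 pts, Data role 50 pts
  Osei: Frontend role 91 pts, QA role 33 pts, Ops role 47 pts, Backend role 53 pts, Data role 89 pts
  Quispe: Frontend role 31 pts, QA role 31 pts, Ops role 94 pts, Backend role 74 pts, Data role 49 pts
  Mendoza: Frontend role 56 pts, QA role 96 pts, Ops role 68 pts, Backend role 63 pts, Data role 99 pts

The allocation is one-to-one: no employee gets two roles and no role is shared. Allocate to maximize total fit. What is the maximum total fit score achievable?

Max total: 445 pts

Treat this as an assignment problem: match each employee to one role.
Optimal: Okafor→Frontend role (99 pts), Mendoza→QA role (96 pts), Quispe→Ops role (94 pts), Varga→Backend role (67 pts), Osei→Data role (89 pts) — total 99+96+94+67+89 = 445 pts.
Row-greedy (each employee in turn takes its best remaining role) gives 432 pts, worse by 13.
Next-best assignment: Osei→Frontend role, Okafor→QA role, Quispe→Ops role, Varga→Backend role, Mendoza→Data role = 444 pts.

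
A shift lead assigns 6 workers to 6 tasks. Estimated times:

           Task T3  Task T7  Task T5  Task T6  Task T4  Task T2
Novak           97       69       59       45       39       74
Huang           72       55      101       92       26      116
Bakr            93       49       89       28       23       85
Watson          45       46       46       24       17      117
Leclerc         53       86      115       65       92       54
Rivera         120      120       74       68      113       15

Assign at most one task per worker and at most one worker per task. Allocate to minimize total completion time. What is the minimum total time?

Optimal: Novak→Task T5 (59 min), Huang→Task T4 (26 min), Bakr→Task T7 (49 min), Watson→Task T6 (24 min), Leclerc→Task T3 (53 min), Rivera→Task T2 (15 min) — total 59+26+49+24+53+15 = 226 min.
Min-entry greedy (repeatedly take the single cheapest remaining cell) gives 227 min, worse by 1.
Every other assignment is strictly worse.

Min total: 226 min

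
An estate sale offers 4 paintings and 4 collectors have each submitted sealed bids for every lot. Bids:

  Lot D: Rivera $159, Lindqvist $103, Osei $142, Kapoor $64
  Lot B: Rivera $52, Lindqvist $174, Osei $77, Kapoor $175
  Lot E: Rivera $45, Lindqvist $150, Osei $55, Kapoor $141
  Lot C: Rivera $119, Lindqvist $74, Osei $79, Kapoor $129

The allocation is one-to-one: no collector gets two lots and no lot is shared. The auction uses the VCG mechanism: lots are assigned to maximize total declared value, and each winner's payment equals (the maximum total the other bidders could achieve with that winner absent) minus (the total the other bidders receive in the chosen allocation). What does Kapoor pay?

Kapoor pays $24.

Efficient allocation: Rivera→Lot C ($119), Lindqvist→Lot E ($150), Osei→Lot D ($142), Kapoor→Lot B ($175); total welfare W = $586.
Kapoor receives Lot B at value $175, so the others get W − 175 = $411.
Without Kapoor: best allocation of the remaining 3 bidders over all 4 lots is Rivera→Lot C ($119), Lindqvist→Lot B ($174), Osei→Lot D ($142), total $435.
VCG payment = (others' best without Kapoor) − (others' welfare with Kapoor) = 435 − 411 = $24.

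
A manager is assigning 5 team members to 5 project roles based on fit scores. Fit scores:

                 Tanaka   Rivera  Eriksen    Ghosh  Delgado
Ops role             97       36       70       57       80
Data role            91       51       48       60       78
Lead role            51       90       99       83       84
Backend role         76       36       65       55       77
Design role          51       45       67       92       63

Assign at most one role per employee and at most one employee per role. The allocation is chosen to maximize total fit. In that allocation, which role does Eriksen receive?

Eriksen receives Backend role.

Optimal: Tanaka→Ops role (97 pts), Rivera→Lead role (90 pts), Eriksen→Backend role (65 pts), Ghosh→Design role (92 pts), Delgado→Data role (78 pts) — total 97+90+65+92+78 = 422 pts.
Column-greedy (each role in turn goes to its best remaining employee) gives 374 pts, worse by 48.
Next-best assignment: Tanaka→Data role, Rivera→Lead role, Eriksen→Ops role, Ghosh→Design role, Delgado→Backend role = 420 pts.
Eriksen's own top role is Lead role (99 pts), but forcing Eriksen→Lead role and reassigning the rest optimally gives only 416 pts — worse by 6.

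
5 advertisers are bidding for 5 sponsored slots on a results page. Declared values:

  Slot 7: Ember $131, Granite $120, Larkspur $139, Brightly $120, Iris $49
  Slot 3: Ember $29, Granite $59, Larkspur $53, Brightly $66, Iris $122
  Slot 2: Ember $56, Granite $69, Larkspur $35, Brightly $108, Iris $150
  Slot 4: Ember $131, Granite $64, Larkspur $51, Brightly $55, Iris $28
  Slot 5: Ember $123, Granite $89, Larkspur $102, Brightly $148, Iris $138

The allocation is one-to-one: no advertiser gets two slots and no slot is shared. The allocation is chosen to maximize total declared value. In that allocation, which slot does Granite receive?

Optimal: Ember→Slot 4 ($131), Granite→Slot 3 ($59), Larkspur→Slot 7 ($139), Brightly→Slot 5 ($148), Iris→Slot 2 ($150) — total 131+59+139+148+150 = $627.
Row-greedy (each advertiser in turn takes its best remaining slot) gives $409, worse by 218.
Swapping Brightly↔Larkspur (Brightly→Slot 7 $120, Larkspur→Slot 5 $102) loses 65.
Every other assignment is strictly worse.
Granite's own top slot is Slot 7 ($120), but forcing Granite→Slot 7 and reassigning the rest optimally gives only $602 — worse by 25.

Granite receives Slot 3.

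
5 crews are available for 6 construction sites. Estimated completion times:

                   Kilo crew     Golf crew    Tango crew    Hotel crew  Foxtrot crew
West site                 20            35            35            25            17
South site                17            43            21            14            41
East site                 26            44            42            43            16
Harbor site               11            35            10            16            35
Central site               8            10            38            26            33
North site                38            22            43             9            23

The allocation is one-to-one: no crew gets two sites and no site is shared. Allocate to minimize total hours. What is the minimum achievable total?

Optimal: Kilo crew→South site (17 hours), Golf crew→Central site (10 hours), Tango crew→Harbor site (10 hours), Hotel crew→North site (9 hours), Foxtrot crew→East site (16 hours) — total 17+10+10+9+16 = 62 hours.
Column-greedy (each site in turn goes to its cheapest remaining crew) gives 77 hours, worse by 15.
Next-best assignment: Kilo crew→South site, Golf crew→Central site, Tango crew→Harbor site, Hotel crew→North site, Foxtrot crew→West site = 63 hours.
Swapping Tango crew↔Kilo crew (Tango crew→South site 21 hours, Kilo crew→Harbor site 11 hours) adds 5.
Checked against all permutations: 62 hours is optimal.

Min total: 62 hours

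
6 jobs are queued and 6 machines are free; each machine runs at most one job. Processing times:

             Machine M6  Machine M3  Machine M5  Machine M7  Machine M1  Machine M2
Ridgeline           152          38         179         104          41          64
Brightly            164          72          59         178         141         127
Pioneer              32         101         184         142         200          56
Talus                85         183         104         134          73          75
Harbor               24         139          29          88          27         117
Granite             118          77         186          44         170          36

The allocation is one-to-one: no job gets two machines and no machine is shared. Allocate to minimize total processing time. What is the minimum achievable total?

Minimum total: 275 min

This is the linear assignment problem.
Optimal: Ridgeline→Machine M3 (38 min), Brightly→Machine M5 (59 min), Pioneer→Machine M6 (32 min), Talus→Machine M2 (75 min), Harbor→Machine M1 (27 min), Granite→Machine M7 (44 min) — total 38+59+32+75+27+44 = 275 min.
Row-greedy (each job in turn takes its cheapest remaining machine) gives 326 min, worse by 51.
No other one-to-one assignment undercuts 275 min.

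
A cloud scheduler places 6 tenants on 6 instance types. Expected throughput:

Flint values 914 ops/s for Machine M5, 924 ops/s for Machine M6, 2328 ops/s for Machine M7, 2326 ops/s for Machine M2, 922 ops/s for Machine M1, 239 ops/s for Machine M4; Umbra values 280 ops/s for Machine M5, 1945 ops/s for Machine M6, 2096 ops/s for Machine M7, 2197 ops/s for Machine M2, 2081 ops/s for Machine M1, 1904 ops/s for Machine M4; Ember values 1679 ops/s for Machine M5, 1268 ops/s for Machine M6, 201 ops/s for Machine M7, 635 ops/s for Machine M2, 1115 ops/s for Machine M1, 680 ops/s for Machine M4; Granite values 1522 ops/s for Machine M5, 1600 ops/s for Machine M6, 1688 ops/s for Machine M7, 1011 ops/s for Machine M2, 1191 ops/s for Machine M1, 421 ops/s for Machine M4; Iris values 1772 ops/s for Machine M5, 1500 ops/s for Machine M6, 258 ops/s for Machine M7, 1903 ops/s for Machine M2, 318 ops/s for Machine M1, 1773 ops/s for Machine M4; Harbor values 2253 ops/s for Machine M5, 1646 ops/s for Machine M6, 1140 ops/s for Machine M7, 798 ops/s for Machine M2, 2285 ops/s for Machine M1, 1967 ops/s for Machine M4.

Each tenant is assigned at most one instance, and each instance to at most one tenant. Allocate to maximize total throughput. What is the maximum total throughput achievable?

Maximum total: 11862 ops/s

Treat this as an assignment problem: match each tenant to one instance.
Optimal: Flint→Machine M7 (2328 ops/s), Umbra→Machine M2 (2197 ops/s), Ember→Machine M5 (1679 ops/s), Granite→Machine M6 (1600 ops/s), Iris→Machine M4 (1773 ops/s), Harbor→Machine M1 (2285 ops/s) — total 2328+2197+1679+1600+1773+2285 = 11862 ops/s.
Column-greedy (each instance in turn goes to its best remaining tenant) gives 10300 ops/s, worse by 1562.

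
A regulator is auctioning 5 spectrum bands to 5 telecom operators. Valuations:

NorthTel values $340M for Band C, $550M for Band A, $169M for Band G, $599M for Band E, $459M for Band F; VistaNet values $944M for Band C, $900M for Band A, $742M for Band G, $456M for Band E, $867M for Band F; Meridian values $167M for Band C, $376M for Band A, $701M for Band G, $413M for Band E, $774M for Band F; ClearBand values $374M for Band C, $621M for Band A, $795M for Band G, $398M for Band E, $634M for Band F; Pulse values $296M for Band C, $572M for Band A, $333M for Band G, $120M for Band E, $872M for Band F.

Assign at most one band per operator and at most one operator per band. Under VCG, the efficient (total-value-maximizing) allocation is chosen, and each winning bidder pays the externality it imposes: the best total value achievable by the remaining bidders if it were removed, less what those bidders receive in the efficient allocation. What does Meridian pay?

Meridian pays $174M.

Efficient allocation: NorthTel→Band E ($599M), VistaNet→Band C ($944M), Meridian→Band G ($701M), ClearBand→Band A ($621M), Pulse→Band F ($872M); total welfare W = $3737M.
Meridian receives Band G at value $701M, so the others get W − 701 = $3036M.
Without Meridian: best allocation of the remaining 4 bidders over all 5 bands is NorthTel→Band E ($599M), VistaNet→Band C ($944M), ClearBand→Band G ($795M), Pulse→Band F ($872M), total $3210M.
VCG payment = (others' best without Meridian) − (others' welfare with Meridian) = 3210 − 3036 = $174M.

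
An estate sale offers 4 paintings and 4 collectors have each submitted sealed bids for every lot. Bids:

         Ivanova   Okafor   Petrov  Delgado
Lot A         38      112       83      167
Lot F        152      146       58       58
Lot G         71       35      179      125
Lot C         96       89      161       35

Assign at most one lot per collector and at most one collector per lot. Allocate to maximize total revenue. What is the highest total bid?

Max total: $588

Optimal: Ivanova→Lot C ($96), Okafor→Lot F ($146), Petrov→Lot G ($179), Delgado→Lot A ($167) — total 96+146+179+167 = $588.
Max-entry greedy (repeatedly take the single best remaining cell) gives $587, worse by 1.
Next-best assignment: Ivanova→Lot F, Okafor→Lot C, Petrov→Lot G, Delgado→Lot A = $587.
Checked against all permutations: $588 is optimal.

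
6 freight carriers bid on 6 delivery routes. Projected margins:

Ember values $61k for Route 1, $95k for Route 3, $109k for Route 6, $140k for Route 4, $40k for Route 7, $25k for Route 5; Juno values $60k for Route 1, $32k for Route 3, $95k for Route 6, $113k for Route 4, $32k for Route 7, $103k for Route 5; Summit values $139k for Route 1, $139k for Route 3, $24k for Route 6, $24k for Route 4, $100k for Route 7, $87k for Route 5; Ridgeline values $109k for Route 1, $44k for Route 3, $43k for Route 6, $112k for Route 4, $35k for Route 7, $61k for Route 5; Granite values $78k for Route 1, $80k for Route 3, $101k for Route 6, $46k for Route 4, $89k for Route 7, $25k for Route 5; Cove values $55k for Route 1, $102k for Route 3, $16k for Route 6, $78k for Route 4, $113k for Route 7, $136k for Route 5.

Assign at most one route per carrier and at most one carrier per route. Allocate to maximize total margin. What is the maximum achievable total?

Maximum total: $708k

Optimal: Ember→Route 4 ($140k), Juno→Route 6 ($95k), Summit→Route 3 ($139k), Ridgeline→Route 1 ($109k), Granite→Route 7 ($89k), Cove→Route 5 ($136k) — total 140+95+139+109+89+136 = $708k.
Column-greedy (each route in turn goes to its best remaining carrier) gives $613k, worse by 95.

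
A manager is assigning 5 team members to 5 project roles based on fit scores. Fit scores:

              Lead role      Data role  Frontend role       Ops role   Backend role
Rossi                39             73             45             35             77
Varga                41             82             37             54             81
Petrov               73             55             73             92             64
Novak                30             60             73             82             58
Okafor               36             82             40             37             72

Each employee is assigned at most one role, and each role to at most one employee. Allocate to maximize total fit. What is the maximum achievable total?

Optimal: Rossi→Lead role (39 pts), Varga→Backend role (81 pts), Petrov→Ops role (92 pts), Novak→Frontend role (73 pts), Okafor→Data role (82 pts) — total 39+81+92+73+82 = 367 pts.
Row-greedy (each employee in turn takes its best remaining role) gives 360 pts, worse by 7.

Maximum total: 367 pts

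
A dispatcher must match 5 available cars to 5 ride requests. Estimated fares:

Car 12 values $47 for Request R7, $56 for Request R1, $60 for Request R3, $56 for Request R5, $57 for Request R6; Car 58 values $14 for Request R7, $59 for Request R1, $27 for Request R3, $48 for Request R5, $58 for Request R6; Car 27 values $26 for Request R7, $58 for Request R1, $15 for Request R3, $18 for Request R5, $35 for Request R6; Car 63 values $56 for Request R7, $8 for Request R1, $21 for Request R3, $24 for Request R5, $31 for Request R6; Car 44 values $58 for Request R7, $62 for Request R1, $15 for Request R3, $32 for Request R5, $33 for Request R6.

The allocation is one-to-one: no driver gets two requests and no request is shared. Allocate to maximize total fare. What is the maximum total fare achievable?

Optimal: Car 12→Request R3 ($60), Car 58→Request R6 ($58), Car 27→Request R1 ($58), Car 63→Request R7 ($56), Car 44→Request R5 ($32) — total 60+58+58+56+32 = $264.
Column-greedy (each request in turn goes to its best remaining driver) gives $236, worse by 28.
Swapping Car 12↔Car 63 (Car 12→Request R7 $47, Car 63→Request R3 $21) loses 48.
Every other assignment is strictly worse.

Maximum total: $264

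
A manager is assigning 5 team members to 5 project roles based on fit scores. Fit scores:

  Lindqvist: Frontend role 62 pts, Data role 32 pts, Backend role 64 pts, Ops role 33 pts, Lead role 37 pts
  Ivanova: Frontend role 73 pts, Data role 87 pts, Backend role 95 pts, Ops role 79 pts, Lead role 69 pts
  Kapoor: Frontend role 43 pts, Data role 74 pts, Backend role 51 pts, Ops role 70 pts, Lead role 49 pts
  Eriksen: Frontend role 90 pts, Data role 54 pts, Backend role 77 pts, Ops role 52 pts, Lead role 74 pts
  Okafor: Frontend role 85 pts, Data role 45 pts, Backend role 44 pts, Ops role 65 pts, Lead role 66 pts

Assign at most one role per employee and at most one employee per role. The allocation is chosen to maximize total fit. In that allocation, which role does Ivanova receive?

Ivanova receives Data role.

Optimal: Lindqvist→Backend role (64 pts), Ivanova→Data role (87 pts), Kapoor→Ops role (70 pts), Eriksen→Lead role (74 pts), Okafor→Frontend role (85 pts) — total 64+87+70+74+85 = 380 pts.
Column-greedy (each role in turn goes to its best remaining employee) gives 377 pts, worse by 3.
Ivanova's own top role is Backend role (95 pts), but forcing Ivanova→Backend role and reassigning the rest optimally gives only 370 pts — worse by 10.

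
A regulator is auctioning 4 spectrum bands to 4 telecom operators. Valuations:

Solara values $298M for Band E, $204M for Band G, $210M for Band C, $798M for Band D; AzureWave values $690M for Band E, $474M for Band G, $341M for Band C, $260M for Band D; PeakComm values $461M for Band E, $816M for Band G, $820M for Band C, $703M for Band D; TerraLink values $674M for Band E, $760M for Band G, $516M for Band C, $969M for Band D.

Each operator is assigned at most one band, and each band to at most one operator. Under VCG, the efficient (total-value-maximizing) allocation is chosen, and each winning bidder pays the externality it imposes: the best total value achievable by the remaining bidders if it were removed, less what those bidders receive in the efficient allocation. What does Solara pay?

Efficient allocation: Solara→Band D ($798M), AzureWave→Band E ($690M), PeakComm→Band C ($820M), TerraLink→Band G ($760M); total welfare W = $3068M.
Solara receives Band D at value $798M, so the others get W − 798 = $2270M.
Without Solara: best allocation of the remaining 3 bidders over all 4 bands is AzureWave→Band E ($690M), PeakComm→Band C ($820M), TerraLink→Band D ($969M), total $2479M.
VCG payment = (others' best without Solara) − (others' welfare with Solara) = 2479 − 2270 = $209M.

Solara pays $209M.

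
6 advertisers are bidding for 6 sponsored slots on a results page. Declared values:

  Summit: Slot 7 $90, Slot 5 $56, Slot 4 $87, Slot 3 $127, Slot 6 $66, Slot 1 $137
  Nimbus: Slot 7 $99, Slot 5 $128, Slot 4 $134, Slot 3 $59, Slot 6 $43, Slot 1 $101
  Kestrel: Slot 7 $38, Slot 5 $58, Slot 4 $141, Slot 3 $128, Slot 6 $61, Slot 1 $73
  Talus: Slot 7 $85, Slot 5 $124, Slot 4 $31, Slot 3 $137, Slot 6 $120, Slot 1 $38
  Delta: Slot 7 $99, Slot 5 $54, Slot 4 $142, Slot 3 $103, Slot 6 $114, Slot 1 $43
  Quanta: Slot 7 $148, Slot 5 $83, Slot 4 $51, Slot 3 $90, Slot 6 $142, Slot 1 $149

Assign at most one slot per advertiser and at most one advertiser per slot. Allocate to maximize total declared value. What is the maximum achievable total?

This is a one-to-one assignment (maximum-weight bipartite matching).
Optimal: Summit→Slot 1 ($137), Nimbus→Slot 5 ($128), Kestrel→Slot 4 ($141), Talus→Slot 3 ($137), Delta→Slot 6 ($114), Quanta→Slot 7 ($148) — total 137+128+141+137+114+148 = $805.
Row-greedy (each advertiser in turn takes its best remaining slot) gives $785, worse by 20.
Every other assignment is strictly worse.

Max total: $805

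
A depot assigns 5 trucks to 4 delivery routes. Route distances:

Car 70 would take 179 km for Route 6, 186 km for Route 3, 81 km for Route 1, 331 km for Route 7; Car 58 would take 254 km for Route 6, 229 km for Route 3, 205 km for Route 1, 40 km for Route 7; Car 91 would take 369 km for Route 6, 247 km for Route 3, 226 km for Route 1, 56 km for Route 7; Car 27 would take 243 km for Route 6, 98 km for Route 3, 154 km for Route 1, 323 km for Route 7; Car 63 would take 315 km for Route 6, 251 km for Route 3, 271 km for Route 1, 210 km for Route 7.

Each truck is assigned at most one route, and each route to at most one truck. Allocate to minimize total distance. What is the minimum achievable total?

Min total: 489 km

Treat this as an assignment problem: match each truck to one route.
Optimal: Car 58→Route 6 (254 km), Car 27→Route 3 (98 km), Car 70→Route 1 (81 km), Car 91→Route 7 (56 km) — total 254+98+81+56 = 489 km.
Row-greedy (each truck in turn takes its cheapest remaining route) gives 611 km, worse by 122.
Next-best assignment: Car 63→Route 6, Car 27→Route 3, Car 70→Route 1, Car 58→Route 7 = 534 km.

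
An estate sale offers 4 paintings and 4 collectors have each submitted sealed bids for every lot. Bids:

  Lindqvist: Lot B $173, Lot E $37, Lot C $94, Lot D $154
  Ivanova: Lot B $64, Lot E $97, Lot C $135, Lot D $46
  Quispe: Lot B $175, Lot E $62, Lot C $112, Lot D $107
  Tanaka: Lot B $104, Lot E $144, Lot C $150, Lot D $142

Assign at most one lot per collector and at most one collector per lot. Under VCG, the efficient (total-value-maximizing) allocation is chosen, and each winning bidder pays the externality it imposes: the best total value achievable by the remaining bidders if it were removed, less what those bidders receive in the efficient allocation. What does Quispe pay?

Quispe pays $19.

Efficient allocation: Lindqvist→Lot D ($154), Ivanova→Lot C ($135), Quispe→Lot B ($175), Tanaka→Lot E ($144); total welfare W = $608.
Quispe receives Lot B at value $175, so the others get W − 175 = $433.
Without Quispe: best allocation of the remaining 3 bidders over all 4 lots is Lindqvist→Lot B ($173), Ivanova→Lot C ($135), Tanaka→Lot E ($144), total $452.
VCG payment = (others' best without Quispe) − (others' welfare with Quispe) = 452 − 433 = $19.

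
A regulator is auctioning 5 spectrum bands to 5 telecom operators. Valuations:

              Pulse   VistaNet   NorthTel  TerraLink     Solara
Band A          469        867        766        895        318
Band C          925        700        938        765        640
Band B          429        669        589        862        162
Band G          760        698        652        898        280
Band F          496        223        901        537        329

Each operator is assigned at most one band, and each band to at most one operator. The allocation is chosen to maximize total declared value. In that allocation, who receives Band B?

TerraLink receives Band B.

Optimal: Pulse→Band G ($760M), VistaNet→Band A ($867M), NorthTel→Band F ($901M), TerraLink→Band B ($862M), Solara→Band C ($640M) — total 760+867+901+862+640 = $4030M.
Max-entry greedy (repeatedly take the single best remaining cell) gives $3361M, worse by 669.
Swapping Solara↔NorthTel (Solara→Band F $329M, NorthTel→Band C $938M) loses 274.
TerraLink's own top band is Band G ($898M), but forcing TerraLink→Band G and reassigning the rest optimally gives only $3753M — worse by 277.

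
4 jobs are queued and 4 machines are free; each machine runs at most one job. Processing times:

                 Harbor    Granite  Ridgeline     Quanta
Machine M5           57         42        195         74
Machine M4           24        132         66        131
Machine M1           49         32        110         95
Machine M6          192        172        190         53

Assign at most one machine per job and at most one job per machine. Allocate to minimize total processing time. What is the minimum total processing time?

Optimal: Harbor→Machine M5 (57 min), Granite→Machine M1 (32 min), Ridgeline→Machine M4 (66 min), Quanta→Machine M6 (53 min) — total 57+32+66+53 = 208 min.
Min-entry greedy (repeatedly take the single cheapest remaining cell) gives 304 min, worse by 96.
Next-best assignment: Harbor→Machine M1, Granite→Machine M5, Ridgeline→Machine M4, Quanta→Machine M6 = 210 min.
Swapping Granite↔Quanta (Granite→Machine M6 172 min, Quanta→Machine M1 95 min) adds 182.

Min total: 208 min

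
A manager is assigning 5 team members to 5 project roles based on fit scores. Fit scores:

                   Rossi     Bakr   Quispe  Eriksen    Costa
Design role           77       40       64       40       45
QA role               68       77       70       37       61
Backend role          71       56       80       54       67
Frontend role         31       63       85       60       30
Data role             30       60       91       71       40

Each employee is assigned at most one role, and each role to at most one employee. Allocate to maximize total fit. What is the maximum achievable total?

Maximum total: 377 pts

Optimal: Rossi→Design role (77 pts), Bakr→QA role (77 pts), Quispe→Frontend role (85 pts), Eriksen→Data role (71 pts), Costa→Backend role (67 pts) — total 77+77+85+71+67 = 377 pts.
Column-greedy (each role in turn goes to its best remaining employee) gives 334 pts, worse by 43.
Swapping Bakr↔Quispe (Bakr→Frontend role 63 pts, Quispe→QA role 70 pts) loses 29.
Every other assignment is strictly worse.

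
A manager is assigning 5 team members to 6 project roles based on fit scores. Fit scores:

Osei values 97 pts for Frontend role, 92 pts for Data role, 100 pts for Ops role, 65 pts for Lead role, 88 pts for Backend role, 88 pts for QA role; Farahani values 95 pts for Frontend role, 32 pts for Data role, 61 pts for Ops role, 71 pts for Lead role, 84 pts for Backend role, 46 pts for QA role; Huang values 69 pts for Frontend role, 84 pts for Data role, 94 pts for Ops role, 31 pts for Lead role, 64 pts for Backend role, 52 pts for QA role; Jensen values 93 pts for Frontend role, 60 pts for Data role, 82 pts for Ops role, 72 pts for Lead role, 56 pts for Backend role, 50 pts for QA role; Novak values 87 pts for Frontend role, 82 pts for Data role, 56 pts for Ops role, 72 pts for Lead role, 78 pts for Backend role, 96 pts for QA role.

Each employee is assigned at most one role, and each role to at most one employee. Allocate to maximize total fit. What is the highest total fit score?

Optimal: Osei→Data role (92 pts), Farahani→Backend role (84 pts), Huang→Ops role (94 pts), Jensen→Frontend role (93 pts), Novak→QA role (96 pts) — total 92+84+94+93+96 = 459 pts.
Row-greedy (each employee in turn takes its best remaining role) gives 447 pts, worse by 12.
Next-best assignment: Osei→Ops role, Farahani→Backend role, Huang→Data role, Jensen→Frontend role, Novak→QA role = 457 pts.
Swapping Farahani↔Osei (Farahani→Data role 32 pts, Osei→Backend role 88 pts) loses 56.

Maximum total: 459 pts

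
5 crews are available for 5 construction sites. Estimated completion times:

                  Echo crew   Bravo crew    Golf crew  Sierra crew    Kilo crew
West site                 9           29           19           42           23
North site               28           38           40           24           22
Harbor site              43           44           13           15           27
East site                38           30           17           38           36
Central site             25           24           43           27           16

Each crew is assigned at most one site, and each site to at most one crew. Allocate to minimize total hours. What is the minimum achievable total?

Optimal: Echo crew→West site (9 hours), Bravo crew→Central site (24 hours), Golf crew→East site (17 hours), Sierra crew→Harbor site (15 hours), Kilo crew→North site (22 hours) — total 9+24+17+15+22 = 87 hours.
Swapping Kilo crew↔Echo crew (Kilo crew→West site 23 hours, Echo crew→North site 28 hours) adds 20.

Min total: 87 hours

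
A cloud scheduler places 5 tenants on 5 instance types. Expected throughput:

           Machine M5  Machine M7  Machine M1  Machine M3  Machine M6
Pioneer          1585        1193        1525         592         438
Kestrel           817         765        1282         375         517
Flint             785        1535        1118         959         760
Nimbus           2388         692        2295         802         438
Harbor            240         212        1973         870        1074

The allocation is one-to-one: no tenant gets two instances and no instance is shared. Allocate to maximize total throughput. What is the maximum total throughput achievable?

Max total: 7030 ops/s

This is a one-to-one assignment (maximum-weight bipartite matching).
Optimal: Pioneer→Machine M7 (1193 ops/s), Kestrel→Machine M6 (517 ops/s), Flint→Machine M3 (959 ops/s), Nimbus→Machine M5 (2388 ops/s), Harbor→Machine M1 (1973 ops/s) — total 1193+517+959+2388+1973 = 7030 ops/s.
Every other assignment is strictly worse.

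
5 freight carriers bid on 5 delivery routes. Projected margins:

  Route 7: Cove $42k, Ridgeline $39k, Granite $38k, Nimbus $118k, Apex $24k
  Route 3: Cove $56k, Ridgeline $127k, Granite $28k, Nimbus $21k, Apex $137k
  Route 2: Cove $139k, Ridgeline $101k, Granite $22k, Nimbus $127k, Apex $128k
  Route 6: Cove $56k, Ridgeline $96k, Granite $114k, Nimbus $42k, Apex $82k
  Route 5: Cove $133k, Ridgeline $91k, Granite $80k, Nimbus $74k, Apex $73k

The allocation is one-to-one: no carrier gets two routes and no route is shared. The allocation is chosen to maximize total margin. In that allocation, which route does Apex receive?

Apex receives Route 2.

This is the linear assignment problem.
Optimal: Cove→Route 5 ($133k), Ridgeline→Route 3 ($127k), Granite→Route 6 ($114k), Nimbus→Route 7 ($118k), Apex→Route 2 ($128k) — total 133+127+114+118+128 = $620k.
Max-entry greedy (repeatedly take the single best remaining cell) gives $599k, worse by 21.
Apex's own top route is Route 3 ($137k), but forcing Apex→Route 3 and reassigning the rest optimally gives only $603k — worse by 17.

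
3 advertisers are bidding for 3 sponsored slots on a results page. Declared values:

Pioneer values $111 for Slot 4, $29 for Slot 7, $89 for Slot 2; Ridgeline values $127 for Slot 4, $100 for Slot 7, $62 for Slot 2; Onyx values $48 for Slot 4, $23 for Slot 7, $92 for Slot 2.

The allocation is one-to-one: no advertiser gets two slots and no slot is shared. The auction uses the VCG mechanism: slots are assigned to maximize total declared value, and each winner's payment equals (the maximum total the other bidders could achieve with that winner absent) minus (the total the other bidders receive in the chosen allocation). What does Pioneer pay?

Pioneer pays $27.

Efficient allocation: Pioneer→Slot 4 ($111), Ridgeline→Slot 7 ($100), Onyx→Slot 2 ($92); total welfare W = $303.
Pioneer receives Slot 4 at value $111, so the others get W − 111 = $192.
Without Pioneer: best allocation of the remaining 2 bidders over all 3 slots is Ridgeline→Slot 4 ($127), Onyx→Slot 2 ($92), total $219.
VCG payment = (others' best without Pioneer) − (others' welfare with Pioneer) = 219 − 192 = $27.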